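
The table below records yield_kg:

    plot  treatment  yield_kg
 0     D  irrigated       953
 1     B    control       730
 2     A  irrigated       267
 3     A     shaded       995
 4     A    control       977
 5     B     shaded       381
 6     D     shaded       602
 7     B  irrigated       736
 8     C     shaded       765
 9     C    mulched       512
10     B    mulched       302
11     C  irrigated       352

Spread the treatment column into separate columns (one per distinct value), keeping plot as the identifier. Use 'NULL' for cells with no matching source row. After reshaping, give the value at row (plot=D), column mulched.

NULL

No long-format row has plot=D and treatment=mulched, so the cell is NULL.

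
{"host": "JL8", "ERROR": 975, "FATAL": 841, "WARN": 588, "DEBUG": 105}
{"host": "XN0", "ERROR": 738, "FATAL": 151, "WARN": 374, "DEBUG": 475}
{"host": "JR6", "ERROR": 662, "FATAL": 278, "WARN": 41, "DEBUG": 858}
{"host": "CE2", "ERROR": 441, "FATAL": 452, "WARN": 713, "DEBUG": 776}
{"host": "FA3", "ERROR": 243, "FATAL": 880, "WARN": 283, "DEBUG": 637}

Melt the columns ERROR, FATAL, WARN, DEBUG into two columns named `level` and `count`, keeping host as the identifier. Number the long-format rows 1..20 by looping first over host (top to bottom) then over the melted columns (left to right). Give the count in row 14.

452

20 rows total (5 × 4). Row 14: index ⌊(14-1)/4⌋ = 3 into host → CE2; (14-1) mod 4 = 1 into the melted columns → FATAL.
So row 14 is (CE2, FATAL, 452); count = 452.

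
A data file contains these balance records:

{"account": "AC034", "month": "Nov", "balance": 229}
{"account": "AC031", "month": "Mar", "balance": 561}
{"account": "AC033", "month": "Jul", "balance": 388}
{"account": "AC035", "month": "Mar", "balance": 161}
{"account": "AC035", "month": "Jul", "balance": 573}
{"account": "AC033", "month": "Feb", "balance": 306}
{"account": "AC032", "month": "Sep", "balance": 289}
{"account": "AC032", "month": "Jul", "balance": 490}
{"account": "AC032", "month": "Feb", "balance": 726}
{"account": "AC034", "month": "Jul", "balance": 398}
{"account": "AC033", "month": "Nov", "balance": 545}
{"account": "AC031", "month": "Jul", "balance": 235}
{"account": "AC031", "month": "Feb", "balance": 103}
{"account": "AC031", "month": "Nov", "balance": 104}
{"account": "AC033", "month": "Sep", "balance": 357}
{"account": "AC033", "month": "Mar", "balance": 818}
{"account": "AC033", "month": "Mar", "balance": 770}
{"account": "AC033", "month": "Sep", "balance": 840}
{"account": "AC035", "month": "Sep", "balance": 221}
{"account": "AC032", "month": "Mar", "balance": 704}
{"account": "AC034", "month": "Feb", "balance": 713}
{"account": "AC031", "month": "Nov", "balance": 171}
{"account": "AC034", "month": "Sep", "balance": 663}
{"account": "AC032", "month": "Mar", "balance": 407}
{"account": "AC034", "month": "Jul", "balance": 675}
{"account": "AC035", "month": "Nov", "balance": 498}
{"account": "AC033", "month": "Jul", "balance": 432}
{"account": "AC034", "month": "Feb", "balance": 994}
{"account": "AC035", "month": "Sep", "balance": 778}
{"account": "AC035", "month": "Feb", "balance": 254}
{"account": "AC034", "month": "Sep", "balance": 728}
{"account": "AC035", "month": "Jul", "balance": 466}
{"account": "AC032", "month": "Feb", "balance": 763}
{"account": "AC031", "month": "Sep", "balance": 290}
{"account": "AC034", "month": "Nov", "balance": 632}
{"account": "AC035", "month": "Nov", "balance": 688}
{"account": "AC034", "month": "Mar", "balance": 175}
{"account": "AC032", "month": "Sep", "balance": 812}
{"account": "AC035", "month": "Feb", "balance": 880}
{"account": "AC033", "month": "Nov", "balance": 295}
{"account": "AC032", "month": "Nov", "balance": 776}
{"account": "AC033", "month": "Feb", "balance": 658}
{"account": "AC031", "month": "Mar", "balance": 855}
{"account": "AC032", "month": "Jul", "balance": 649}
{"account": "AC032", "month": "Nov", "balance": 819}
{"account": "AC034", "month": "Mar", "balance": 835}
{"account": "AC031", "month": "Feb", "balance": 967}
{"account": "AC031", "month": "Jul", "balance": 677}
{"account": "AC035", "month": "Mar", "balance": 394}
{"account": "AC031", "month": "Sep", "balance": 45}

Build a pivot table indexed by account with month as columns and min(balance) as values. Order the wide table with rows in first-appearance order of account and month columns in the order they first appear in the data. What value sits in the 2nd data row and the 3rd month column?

235

With rows in first-appearance order of account, row 2 is account=AC031. month columns in first-appearance order: Nov, Mar, Jul, Feb, Sep; column 3 is Jul.
Long rows with account=AC031, month=Jul: min(235, 677) = 235.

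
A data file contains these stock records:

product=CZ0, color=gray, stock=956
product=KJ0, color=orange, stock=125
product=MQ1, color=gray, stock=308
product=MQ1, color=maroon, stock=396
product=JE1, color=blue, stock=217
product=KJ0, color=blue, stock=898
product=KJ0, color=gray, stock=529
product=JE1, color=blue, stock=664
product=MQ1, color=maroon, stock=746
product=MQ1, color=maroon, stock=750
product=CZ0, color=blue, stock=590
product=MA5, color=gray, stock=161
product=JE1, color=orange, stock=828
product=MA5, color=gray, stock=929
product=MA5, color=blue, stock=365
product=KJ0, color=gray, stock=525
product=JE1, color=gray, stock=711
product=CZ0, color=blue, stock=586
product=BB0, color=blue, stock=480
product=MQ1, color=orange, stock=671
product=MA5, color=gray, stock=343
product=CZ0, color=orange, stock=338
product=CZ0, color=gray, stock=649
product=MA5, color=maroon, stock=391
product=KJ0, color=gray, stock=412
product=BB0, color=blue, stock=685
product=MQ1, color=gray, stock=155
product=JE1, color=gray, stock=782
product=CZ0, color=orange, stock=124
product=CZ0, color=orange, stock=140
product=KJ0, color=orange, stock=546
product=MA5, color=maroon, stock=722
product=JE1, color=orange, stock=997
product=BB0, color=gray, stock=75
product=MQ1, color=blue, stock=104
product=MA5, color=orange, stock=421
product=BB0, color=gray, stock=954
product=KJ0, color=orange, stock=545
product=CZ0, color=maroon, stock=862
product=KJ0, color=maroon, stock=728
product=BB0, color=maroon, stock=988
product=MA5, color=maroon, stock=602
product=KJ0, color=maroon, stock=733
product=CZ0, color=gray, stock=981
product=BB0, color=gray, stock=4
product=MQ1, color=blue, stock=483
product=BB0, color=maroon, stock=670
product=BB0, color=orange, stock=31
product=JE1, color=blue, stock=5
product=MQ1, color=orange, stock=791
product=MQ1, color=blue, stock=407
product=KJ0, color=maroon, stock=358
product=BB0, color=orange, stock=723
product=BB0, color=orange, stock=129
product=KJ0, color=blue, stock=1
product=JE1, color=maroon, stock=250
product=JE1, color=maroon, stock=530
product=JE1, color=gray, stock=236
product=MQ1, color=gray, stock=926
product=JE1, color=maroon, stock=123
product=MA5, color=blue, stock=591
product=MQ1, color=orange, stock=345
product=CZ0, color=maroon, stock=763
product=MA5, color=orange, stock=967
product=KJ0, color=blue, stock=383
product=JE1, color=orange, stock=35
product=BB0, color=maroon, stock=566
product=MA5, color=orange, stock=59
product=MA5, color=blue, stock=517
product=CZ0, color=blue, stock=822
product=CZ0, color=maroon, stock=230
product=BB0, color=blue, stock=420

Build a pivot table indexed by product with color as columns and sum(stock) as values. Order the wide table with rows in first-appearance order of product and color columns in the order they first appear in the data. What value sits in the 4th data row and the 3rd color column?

903

With rows in first-appearance order of product, row 4 is product=JE1. color columns in first-appearance order: gray, orange, maroon, blue; column 3 is maroon.
Long rows with product=JE1, color=maroon: 250 + 530 + 123 = 903.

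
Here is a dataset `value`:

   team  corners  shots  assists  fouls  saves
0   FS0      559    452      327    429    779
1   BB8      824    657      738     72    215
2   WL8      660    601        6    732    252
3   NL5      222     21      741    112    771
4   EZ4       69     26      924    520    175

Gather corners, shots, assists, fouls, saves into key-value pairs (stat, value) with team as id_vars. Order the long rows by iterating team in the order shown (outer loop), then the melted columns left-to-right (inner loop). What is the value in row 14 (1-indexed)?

732

25 rows total (5 × 5). Row 14: index ⌊(14-1)/5⌋ = 2 into team → WL8; (14-1) mod 5 = 3 into the melted columns → fouls.
So row 14 is (WL8, fouls, 732); value = 732.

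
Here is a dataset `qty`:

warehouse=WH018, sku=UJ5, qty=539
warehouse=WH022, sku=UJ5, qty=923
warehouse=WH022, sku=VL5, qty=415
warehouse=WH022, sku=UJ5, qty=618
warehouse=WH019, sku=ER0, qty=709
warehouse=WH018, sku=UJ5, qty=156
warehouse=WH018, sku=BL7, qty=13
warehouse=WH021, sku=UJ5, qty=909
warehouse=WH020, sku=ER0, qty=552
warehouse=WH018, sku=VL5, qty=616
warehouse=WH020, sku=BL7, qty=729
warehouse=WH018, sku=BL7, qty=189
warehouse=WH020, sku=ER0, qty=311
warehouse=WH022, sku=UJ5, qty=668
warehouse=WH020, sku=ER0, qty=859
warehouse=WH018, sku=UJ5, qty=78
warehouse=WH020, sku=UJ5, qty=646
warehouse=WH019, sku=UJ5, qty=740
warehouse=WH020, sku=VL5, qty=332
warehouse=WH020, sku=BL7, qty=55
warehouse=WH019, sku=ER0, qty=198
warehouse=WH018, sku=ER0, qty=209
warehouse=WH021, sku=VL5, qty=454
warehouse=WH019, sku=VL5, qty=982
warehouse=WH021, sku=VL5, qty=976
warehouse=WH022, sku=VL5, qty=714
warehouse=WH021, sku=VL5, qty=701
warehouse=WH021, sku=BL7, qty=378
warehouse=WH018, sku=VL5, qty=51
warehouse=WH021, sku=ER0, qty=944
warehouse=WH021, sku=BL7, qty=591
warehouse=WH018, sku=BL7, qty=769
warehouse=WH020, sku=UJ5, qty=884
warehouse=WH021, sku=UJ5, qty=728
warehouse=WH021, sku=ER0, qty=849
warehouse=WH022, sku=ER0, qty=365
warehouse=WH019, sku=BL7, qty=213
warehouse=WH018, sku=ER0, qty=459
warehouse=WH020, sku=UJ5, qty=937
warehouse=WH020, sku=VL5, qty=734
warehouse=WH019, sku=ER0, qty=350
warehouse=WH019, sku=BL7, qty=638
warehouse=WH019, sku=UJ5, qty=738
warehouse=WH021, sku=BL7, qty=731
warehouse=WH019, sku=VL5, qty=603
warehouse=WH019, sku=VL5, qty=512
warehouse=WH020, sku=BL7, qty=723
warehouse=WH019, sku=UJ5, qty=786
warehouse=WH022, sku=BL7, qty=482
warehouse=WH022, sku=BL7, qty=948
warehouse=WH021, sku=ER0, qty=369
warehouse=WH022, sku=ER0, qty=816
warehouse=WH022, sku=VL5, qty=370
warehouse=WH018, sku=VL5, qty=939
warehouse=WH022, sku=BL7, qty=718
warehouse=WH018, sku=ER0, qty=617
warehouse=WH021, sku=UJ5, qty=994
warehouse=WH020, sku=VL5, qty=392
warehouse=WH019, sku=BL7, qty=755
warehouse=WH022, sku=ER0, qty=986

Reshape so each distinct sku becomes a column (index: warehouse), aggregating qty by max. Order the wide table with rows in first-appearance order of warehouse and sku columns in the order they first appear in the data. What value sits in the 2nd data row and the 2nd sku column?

714

With rows in first-appearance order of warehouse, row 2 is warehouse=WH022. sku columns in first-appearance order: UJ5, VL5, ER0, BL7; column 2 is VL5.
Long rows with warehouse=WH022, sku=VL5: max(415, 714, 370) = 714.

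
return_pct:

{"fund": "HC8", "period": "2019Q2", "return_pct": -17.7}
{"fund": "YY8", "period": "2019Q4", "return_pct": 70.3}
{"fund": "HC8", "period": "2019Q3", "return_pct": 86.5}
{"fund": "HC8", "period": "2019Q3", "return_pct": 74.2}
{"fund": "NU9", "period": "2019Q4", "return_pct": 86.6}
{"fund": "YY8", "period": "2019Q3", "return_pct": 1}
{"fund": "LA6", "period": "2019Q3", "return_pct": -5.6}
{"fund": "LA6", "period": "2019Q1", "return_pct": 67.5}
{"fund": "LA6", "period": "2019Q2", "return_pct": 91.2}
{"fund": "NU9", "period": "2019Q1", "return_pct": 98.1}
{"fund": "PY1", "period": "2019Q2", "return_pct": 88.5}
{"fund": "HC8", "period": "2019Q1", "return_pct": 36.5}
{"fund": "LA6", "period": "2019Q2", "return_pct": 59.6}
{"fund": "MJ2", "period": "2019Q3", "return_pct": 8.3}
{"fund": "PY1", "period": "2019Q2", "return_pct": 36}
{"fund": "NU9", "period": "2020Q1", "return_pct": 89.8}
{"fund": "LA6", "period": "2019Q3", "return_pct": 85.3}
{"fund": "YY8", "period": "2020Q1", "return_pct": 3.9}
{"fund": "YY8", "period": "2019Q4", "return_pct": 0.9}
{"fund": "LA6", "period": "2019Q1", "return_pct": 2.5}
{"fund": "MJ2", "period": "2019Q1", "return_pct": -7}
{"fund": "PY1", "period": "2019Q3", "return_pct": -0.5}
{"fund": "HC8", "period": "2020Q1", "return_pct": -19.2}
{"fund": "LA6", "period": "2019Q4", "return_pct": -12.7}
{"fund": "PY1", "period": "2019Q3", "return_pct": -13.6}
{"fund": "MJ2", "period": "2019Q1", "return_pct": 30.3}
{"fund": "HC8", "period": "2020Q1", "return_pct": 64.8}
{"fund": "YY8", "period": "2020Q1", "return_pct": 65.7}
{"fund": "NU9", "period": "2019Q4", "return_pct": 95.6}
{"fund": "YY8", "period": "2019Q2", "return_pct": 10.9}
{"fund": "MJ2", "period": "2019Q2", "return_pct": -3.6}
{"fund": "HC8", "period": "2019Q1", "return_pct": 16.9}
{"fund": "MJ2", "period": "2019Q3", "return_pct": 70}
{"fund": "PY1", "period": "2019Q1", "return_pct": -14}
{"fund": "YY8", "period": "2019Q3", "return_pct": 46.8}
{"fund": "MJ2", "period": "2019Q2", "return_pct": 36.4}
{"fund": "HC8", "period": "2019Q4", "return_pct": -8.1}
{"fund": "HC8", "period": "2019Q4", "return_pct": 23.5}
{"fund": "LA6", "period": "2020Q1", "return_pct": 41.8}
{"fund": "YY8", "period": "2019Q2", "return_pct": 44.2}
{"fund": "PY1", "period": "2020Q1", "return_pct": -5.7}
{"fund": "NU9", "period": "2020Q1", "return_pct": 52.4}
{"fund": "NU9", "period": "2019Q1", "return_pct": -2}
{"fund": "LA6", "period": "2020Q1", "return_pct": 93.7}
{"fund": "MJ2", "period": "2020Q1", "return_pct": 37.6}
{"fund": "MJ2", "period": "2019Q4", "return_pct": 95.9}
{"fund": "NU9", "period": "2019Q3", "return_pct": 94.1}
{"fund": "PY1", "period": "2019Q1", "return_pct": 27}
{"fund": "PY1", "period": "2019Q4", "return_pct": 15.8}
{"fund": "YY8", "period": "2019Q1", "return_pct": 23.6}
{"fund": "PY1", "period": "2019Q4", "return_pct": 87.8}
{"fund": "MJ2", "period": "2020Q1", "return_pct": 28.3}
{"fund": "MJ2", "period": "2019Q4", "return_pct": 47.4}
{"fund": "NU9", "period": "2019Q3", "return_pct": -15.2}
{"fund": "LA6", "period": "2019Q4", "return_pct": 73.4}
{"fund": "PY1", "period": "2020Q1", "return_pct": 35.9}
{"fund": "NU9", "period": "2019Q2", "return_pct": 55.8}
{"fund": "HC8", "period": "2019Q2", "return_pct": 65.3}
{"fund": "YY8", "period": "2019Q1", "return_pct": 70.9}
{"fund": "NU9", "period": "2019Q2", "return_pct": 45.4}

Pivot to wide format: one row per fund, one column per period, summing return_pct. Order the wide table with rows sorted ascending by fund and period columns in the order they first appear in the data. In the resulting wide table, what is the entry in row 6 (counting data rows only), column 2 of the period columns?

With rows sorted ascending by fund, row 6 is fund=YY8. period columns in first-appearance order: 2019Q2, 2019Q4, 2019Q3, 2019Q1, 2020Q1; column 2 is 2019Q4.
Long rows with fund=YY8, period=2019Q4: 70.3 + 0.9 = 71.2.

71.2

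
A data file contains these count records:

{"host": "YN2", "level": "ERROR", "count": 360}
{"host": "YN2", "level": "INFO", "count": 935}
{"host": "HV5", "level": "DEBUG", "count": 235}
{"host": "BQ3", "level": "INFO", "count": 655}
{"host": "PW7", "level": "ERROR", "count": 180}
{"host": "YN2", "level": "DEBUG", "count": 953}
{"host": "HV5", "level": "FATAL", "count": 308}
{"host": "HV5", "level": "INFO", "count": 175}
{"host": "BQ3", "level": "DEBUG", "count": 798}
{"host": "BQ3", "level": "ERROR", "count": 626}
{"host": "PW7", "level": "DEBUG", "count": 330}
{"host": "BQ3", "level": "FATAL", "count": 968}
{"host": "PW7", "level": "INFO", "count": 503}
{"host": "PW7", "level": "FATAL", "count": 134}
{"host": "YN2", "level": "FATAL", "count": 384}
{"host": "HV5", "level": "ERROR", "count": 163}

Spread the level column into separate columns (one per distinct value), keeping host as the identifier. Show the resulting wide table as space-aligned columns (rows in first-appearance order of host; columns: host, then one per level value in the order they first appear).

host  ERROR  INFO  DEBUG  FATAL
YN2   360    935   953    384  
HV5   163    175   235    308  
BQ3   626    655   798    968  
PW7   180    503   330    134  

Columns: host plus the 4 distinct level values (ERROR, INFO, DEBUG, FATAL).
For example, row YN2 column ERROR takes count=360 from the long row (YN2, ERROR).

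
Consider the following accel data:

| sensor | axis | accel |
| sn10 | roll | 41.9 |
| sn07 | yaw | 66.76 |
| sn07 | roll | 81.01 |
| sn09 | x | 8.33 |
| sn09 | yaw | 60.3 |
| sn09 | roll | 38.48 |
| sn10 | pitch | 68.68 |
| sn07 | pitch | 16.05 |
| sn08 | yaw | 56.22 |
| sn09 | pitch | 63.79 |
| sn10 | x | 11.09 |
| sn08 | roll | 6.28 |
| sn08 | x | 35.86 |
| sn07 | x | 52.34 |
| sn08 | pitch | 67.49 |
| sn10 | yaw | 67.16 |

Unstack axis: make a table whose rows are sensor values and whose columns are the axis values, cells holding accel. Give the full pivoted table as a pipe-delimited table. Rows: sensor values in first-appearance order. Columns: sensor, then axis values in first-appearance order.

Columns: sensor plus the 4 distinct axis values (roll, yaw, x, pitch).
For example, row sn10 column roll takes accel=41.9 from the long row (sn10, roll).

| sensor | roll | yaw | x | pitch |
| sn10 | 41.9 | 67.16 | 11.09 | 68.68 |
| sn07 | 81.01 | 66.76 | 52.34 | 16.05 |
| sn09 | 38.48 | 60.3 | 8.33 | 63.79 |
| sn08 | 6.28 | 56.22 | 35.86 | 67.49 |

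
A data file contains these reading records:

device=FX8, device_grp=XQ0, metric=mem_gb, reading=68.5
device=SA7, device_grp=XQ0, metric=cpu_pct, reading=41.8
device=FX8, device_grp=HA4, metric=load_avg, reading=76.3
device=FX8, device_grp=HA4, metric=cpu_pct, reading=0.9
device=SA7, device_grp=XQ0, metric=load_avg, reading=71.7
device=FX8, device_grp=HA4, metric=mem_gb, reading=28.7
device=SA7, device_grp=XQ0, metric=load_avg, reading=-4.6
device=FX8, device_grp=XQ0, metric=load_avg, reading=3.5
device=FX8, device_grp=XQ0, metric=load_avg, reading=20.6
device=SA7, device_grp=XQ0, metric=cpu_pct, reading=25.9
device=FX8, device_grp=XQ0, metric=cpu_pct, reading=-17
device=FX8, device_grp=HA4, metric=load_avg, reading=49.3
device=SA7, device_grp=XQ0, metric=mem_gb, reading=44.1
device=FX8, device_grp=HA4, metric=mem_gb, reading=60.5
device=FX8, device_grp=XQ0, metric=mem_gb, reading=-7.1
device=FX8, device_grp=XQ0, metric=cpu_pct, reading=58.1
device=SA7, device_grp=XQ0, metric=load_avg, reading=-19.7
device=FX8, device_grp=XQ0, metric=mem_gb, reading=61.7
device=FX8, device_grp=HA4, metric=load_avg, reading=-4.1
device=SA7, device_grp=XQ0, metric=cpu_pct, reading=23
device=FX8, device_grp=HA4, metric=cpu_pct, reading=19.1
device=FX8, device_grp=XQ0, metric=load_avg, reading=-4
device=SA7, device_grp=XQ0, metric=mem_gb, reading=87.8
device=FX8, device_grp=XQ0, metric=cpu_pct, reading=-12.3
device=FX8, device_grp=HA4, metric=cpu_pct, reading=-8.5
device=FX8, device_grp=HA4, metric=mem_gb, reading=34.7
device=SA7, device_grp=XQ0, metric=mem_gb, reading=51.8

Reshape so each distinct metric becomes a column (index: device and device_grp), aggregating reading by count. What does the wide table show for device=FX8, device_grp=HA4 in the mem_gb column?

Rows with device=FX8, device_grp=HA4 and metric=mem_gb: reading values are 28.7, 60.5, 34.7.
3 rows match — count = 3.

3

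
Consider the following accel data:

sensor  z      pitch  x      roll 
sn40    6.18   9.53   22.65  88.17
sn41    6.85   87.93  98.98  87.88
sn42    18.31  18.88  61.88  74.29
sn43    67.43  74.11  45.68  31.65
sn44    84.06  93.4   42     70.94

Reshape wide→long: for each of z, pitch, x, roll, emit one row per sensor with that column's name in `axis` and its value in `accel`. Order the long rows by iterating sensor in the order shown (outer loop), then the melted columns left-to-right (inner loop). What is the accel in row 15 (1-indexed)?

20 rows total (5 × 4). Row 15: index ⌊(15-1)/4⌋ = 3 into sensor → sn43; (15-1) mod 4 = 2 into the melted columns → x.
So row 15 is (sn43, x, 45.68); accel = 45.68.

45.68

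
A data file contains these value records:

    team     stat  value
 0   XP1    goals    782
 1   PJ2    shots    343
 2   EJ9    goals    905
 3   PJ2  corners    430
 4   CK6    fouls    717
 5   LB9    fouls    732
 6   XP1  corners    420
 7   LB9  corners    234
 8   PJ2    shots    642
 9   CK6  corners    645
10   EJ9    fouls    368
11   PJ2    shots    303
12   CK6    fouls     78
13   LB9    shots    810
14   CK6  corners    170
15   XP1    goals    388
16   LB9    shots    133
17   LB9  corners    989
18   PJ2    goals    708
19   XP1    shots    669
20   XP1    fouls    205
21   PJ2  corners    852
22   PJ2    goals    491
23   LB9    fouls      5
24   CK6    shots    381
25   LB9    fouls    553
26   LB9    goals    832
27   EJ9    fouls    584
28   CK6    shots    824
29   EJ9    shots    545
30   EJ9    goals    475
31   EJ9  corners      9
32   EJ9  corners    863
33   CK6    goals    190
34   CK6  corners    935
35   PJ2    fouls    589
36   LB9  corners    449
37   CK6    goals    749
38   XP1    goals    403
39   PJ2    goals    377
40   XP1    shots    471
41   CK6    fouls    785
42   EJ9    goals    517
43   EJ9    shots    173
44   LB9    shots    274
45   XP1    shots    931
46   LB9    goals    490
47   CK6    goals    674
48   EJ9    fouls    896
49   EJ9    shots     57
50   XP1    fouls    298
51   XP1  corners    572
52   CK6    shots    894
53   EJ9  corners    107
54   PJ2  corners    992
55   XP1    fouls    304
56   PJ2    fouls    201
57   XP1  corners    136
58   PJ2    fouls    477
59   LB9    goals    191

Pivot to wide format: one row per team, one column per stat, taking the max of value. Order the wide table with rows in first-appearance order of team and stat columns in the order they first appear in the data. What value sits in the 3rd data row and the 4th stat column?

896

With rows in first-appearance order of team, row 3 is team=EJ9. stat columns in first-appearance order: goals, shots, corners, fouls; column 4 is fouls.
Long rows with team=EJ9, stat=fouls: max(368, 584, 896) = 896.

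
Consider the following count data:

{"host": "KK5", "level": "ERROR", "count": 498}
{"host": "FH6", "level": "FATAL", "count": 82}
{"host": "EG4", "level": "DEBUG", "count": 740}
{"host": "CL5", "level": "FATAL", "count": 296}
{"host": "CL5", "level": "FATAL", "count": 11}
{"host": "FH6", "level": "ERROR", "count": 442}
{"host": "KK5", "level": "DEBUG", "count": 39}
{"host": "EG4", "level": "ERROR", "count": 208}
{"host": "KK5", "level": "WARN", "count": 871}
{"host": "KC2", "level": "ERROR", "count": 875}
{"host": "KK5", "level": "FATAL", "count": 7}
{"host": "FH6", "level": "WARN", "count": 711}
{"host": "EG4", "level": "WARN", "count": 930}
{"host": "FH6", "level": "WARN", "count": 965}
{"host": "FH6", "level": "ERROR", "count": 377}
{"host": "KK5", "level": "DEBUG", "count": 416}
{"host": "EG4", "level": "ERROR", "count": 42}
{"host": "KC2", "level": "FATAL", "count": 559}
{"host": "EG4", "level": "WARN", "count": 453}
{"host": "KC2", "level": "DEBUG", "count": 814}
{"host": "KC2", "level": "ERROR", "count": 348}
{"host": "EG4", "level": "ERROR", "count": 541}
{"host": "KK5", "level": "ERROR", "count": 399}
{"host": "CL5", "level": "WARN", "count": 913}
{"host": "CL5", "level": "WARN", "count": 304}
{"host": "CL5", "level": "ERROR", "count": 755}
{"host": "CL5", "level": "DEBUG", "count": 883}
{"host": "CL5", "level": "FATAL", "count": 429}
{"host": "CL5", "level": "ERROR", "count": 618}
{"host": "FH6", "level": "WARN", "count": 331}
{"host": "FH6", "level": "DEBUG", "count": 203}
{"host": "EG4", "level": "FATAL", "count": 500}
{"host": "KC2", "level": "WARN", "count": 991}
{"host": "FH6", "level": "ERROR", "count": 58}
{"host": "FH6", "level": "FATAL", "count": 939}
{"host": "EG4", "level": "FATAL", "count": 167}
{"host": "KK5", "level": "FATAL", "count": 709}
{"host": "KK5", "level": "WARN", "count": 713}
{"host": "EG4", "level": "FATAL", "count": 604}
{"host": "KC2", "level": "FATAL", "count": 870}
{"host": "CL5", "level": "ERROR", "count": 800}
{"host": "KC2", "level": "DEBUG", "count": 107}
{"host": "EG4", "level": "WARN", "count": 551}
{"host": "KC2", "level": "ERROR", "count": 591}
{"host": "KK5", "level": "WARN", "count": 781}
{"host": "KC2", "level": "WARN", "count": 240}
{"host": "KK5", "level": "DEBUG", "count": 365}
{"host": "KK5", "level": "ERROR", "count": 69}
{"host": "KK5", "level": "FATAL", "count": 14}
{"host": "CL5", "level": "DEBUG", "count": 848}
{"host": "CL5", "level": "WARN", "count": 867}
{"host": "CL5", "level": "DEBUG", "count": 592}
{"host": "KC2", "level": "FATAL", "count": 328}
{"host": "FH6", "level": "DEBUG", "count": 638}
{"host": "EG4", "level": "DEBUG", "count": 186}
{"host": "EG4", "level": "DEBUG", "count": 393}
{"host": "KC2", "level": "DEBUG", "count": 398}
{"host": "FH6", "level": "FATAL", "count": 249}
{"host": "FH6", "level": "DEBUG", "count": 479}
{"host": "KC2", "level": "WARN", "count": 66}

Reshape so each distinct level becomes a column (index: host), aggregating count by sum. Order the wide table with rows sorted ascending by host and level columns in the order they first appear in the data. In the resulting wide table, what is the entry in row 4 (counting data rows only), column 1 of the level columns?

With rows sorted ascending by host, row 4 is host=KC2. level columns in first-appearance order: ERROR, FATAL, DEBUG, WARN; column 1 is ERROR.
Long rows with host=KC2, level=ERROR: 875 + 348 + 591 = 1814.

1814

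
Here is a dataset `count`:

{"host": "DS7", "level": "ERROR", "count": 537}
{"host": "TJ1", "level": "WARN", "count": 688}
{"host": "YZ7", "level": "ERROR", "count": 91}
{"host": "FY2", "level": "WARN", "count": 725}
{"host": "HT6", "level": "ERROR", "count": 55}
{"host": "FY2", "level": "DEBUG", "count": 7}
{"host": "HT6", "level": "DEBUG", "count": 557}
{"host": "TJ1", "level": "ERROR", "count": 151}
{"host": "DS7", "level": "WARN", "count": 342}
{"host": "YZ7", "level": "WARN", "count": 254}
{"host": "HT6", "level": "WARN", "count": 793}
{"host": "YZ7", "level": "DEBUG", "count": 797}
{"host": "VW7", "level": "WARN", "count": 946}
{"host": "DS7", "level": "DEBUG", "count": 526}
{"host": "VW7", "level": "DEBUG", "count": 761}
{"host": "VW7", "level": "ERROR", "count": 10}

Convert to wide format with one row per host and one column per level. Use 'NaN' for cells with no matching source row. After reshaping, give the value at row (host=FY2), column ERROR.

NaN

No long-format row has host=FY2 and level=ERROR, so the cell is NaN.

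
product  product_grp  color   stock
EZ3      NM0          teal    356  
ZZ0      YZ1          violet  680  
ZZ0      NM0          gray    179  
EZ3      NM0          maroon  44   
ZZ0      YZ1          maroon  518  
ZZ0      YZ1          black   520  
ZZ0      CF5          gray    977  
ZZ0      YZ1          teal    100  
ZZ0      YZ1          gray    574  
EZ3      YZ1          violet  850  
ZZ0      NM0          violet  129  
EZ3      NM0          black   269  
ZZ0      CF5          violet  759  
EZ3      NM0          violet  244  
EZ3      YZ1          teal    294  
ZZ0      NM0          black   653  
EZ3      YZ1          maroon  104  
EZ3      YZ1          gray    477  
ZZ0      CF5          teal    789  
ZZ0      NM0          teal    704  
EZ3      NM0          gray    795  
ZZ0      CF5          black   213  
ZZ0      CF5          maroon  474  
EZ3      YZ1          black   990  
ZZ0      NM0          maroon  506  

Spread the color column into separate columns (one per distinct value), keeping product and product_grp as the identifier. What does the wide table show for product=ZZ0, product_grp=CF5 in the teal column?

789

Wide layout: rows indexed by product and product_grp, columns are the 5 distinct color values (teal, violet, gray, maroon, black).
Cell (product=ZZ0, product_grp=CF5, color=teal) draws from the long row where product=ZZ0, product_grp=CF5 and color=teal, which has stock=789.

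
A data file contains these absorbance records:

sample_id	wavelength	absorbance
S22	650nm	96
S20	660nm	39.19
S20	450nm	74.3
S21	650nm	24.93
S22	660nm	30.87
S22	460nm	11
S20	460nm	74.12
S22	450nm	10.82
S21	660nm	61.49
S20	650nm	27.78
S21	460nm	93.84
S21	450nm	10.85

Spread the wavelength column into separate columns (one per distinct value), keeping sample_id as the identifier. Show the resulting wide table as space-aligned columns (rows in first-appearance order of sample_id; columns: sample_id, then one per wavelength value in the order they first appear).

sample_id  650nm  660nm  450nm  460nm
S22        96     30.87  10.82  11   
S20        27.78  39.19  74.3   74.12
S21        24.93  61.49  10.85  93.84

Columns: sample_id plus the 4 distinct wavelength values (650nm, 660nm, 450nm, 460nm).
For example, row S22 column 650nm takes absorbance=96 from the long row (S22, 650nm).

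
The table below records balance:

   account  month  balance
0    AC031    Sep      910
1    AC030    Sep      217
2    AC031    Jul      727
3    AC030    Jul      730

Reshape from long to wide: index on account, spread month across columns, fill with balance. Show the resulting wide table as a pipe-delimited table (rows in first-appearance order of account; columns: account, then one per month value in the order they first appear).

| account | Sep | Jul |
| AC031 | 910 | 727 |
| AC030 | 217 | 730 |

Columns: account plus the 2 distinct month values (Sep, Jul).
For example, row AC031 column Sep takes balance=910 from the long row (AC031, Sep).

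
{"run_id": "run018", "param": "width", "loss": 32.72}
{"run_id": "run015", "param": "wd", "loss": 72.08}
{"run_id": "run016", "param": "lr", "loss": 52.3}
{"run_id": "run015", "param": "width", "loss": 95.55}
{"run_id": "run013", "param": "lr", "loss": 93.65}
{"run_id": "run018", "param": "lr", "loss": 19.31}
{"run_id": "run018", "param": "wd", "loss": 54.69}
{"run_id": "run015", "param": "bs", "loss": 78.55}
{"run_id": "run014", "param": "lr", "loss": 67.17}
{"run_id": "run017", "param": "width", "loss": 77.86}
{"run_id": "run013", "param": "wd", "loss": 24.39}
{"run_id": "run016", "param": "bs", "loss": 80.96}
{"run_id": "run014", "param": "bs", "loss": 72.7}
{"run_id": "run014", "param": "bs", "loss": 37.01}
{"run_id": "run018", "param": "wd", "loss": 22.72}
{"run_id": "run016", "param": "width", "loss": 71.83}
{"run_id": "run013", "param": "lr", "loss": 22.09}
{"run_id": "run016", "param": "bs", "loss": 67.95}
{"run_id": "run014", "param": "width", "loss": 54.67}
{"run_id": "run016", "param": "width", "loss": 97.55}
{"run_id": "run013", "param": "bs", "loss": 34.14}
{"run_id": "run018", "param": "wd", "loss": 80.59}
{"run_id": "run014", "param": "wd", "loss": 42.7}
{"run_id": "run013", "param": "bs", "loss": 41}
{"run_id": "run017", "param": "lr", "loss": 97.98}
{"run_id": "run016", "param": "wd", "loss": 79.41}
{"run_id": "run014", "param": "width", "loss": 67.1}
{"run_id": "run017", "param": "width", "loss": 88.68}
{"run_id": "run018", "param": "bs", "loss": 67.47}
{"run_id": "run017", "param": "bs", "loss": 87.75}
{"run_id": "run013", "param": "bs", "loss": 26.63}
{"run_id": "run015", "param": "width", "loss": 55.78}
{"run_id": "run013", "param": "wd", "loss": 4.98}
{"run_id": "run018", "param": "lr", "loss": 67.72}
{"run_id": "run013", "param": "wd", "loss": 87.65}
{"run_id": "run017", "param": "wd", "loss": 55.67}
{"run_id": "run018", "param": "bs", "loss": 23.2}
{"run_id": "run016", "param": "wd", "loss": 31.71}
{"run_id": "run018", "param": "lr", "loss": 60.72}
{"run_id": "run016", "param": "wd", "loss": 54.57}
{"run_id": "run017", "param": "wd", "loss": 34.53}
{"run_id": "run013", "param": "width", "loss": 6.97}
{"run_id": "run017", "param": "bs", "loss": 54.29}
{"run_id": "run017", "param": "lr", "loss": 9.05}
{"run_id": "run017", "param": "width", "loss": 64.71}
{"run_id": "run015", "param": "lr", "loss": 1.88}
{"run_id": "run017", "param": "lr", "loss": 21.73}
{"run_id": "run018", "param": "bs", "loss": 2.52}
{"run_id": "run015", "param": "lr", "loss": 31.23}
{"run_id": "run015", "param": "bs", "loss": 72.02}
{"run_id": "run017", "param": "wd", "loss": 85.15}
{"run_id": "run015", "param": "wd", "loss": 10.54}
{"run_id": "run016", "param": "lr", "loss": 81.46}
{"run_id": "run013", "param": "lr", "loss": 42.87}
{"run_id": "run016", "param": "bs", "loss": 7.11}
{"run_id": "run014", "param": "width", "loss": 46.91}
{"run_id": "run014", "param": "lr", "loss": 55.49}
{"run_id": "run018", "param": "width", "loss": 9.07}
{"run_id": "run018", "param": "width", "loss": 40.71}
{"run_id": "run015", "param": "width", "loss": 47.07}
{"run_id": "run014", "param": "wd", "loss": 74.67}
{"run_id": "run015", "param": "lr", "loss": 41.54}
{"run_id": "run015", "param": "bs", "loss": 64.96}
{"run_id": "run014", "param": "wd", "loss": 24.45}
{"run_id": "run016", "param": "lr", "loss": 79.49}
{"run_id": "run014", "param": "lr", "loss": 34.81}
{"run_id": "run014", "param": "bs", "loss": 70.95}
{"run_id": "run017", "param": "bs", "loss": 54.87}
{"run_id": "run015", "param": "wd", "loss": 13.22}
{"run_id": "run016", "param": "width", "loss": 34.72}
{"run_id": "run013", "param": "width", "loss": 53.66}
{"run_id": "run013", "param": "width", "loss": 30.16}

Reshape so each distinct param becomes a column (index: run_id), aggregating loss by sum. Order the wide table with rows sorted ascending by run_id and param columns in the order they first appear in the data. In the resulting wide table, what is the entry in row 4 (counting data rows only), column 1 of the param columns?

With rows sorted ascending by run_id, row 4 is run_id=run016. param columns in first-appearance order: width, wd, lr, bs; column 1 is width.
Long rows with run_id=run016, param=width: 71.83 + 97.55 + 34.72 = 204.10.

204.10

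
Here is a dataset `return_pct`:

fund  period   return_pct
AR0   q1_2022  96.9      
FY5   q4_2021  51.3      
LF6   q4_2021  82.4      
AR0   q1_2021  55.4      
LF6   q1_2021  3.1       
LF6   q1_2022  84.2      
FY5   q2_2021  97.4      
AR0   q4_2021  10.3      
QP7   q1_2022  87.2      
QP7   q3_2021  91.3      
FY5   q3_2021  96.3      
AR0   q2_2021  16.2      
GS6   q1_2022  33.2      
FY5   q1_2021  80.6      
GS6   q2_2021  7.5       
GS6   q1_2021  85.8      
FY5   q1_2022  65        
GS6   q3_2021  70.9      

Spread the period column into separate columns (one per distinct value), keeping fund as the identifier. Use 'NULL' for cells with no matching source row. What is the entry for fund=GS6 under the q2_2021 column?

7.5

The long row with fund=GS6, period=q2_2021 has return_pct=7.5.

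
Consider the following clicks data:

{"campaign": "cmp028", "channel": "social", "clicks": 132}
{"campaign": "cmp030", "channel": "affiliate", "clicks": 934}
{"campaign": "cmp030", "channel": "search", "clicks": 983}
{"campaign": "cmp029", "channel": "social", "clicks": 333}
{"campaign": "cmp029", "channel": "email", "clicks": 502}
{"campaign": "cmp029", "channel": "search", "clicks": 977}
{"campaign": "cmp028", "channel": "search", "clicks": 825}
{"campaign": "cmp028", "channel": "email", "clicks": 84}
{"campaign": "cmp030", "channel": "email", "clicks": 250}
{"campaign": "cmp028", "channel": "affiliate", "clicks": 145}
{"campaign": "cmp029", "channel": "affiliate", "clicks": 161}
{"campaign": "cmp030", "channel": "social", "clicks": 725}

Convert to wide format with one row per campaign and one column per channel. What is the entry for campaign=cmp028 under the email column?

84

Wide layout: rows indexed by campaign, columns are the 4 distinct channel values (social, affiliate, search, email).
Cell (campaign=cmp028, channel=email) draws from the long row where campaign=cmp028 and channel=email, which has clicks=84.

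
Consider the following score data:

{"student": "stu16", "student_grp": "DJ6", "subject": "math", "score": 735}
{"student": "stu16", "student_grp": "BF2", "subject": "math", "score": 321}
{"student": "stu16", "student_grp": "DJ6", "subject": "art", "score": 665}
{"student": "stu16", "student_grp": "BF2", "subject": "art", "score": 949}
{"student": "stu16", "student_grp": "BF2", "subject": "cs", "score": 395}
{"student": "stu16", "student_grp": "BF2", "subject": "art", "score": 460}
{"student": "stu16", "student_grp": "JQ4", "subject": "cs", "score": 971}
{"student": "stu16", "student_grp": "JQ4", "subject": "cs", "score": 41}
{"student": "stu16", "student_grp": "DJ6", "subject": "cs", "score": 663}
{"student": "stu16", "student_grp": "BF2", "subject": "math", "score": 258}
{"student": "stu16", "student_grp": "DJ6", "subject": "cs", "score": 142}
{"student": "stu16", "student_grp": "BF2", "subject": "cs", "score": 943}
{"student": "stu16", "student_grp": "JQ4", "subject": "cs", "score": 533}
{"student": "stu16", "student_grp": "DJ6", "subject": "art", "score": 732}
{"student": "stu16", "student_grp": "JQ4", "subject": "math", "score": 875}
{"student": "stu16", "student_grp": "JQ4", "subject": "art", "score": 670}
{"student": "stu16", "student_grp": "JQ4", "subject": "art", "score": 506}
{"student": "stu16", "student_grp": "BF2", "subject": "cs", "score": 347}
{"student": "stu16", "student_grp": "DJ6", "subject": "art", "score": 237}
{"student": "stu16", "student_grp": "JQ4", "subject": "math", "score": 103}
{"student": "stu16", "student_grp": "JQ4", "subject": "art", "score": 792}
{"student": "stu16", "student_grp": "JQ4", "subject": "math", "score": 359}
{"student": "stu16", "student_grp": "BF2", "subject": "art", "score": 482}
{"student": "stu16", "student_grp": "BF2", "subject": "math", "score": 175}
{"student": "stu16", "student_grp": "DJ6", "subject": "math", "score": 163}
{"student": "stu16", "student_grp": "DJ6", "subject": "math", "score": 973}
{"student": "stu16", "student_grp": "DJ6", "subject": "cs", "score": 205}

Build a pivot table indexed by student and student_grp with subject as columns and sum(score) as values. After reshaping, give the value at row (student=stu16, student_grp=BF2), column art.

Rows with student=stu16, student_grp=BF2 and subject=art: score values are 949, 460, 482.
949 + 460 + 482 = 1891.

1891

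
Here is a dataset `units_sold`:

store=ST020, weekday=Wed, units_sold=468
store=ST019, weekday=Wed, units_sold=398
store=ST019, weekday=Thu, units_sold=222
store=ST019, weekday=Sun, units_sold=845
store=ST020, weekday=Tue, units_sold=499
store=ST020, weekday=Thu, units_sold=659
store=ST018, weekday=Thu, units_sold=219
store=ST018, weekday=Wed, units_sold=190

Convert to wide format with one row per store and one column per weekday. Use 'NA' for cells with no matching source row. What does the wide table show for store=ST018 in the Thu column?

The long row with store=ST018, weekday=Thu has units_sold=219.

219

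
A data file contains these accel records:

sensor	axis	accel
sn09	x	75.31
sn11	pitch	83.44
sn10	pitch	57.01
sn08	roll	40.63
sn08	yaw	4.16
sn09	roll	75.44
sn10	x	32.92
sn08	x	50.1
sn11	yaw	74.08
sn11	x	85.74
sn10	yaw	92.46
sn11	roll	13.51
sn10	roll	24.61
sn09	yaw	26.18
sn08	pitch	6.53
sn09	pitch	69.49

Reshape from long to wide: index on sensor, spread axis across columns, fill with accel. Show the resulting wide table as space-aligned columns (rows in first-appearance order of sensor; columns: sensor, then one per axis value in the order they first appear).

sensor  x      pitch  roll   yaw  
sn09    75.31  69.49  75.44  26.18
sn11    85.74  83.44  13.51  74.08
sn10    32.92  57.01  24.61  92.46
sn08    50.1   6.53   40.63  4.16 

Columns: sensor plus the 4 distinct axis values (x, pitch, roll, yaw).
For example, row sn09 column x takes accel=75.31 from the long row (sn09, x).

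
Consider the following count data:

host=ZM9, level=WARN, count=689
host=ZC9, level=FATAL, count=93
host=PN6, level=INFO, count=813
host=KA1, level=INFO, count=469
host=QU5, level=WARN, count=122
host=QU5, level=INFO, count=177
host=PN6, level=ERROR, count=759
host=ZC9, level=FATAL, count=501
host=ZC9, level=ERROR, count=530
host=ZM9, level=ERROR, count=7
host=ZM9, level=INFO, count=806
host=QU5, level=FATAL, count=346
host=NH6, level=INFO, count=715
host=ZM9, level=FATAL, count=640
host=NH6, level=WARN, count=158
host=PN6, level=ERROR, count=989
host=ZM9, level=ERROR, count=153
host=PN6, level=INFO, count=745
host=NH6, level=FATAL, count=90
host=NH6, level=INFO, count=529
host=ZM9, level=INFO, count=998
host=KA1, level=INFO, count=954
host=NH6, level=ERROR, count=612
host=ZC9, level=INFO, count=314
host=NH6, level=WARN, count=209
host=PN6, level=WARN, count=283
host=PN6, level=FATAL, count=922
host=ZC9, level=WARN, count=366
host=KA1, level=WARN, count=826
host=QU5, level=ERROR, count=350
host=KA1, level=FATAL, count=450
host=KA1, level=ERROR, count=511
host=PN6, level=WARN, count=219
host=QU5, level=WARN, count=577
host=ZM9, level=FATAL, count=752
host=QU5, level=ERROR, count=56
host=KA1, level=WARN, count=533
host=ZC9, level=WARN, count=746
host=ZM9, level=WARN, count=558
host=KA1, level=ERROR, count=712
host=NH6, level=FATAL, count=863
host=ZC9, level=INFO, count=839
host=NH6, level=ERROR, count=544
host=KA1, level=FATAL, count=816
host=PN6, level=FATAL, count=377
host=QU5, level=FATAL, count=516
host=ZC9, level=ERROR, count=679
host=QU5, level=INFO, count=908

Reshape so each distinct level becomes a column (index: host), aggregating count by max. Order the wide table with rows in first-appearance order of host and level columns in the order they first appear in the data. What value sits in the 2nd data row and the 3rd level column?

With rows in first-appearance order of host, row 2 is host=ZC9. level columns in first-appearance order: WARN, FATAL, INFO, ERROR; column 3 is INFO.
Long rows with host=ZC9, level=INFO: max(314, 839) = 839.

839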